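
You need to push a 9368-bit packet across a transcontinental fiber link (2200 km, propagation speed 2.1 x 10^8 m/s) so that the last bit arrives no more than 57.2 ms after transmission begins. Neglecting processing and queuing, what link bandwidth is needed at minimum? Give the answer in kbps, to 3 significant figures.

Propagation delay = 2200000 / 210000000 = 10.4762 ms.
Transmission budget = 57.2 − 10.4762 = 46.7238 ms.
R ≥ L / t_tx = 9368 bits / 0.0467238 s = 200 kbps.

200 kbps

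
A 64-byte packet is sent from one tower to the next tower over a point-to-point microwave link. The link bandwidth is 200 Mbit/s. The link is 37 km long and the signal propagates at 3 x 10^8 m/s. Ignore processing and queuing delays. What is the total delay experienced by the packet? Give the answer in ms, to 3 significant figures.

L = 64 × 8 = 512 bits.
Transmission delay = L/R = 512 / 200000000 = 0.00256 ms.
Propagation delay = d/s = 37000 m / 300000000 m/s = 0.123333 ms.
Total = 0.126 ms.

0.126 ms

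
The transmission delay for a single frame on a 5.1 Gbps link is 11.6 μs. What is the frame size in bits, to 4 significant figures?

59160 bits

L = R × t_tx = 5100000000 b/s × 1.16e-05 s = 59160 bits.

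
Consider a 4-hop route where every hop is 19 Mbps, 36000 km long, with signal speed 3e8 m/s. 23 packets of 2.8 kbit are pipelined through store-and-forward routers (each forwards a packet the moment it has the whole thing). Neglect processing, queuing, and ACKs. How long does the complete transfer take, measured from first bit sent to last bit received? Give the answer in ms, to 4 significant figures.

Per-hop transmission t_tx = L/R = 2800/19000000 = 0.147368 ms.
Per-hop propagation t_prop = 36000000/300000000 = 120 ms.
Pipeline fill: first packet needs 4·t_tx to clear all hops; remaining 22 packets each add one t_tx.
Total = (4+23-1)·t_tx + 4·t_prop = 26·0.147368 + 4·120 = 483.8 ms.

483.8 ms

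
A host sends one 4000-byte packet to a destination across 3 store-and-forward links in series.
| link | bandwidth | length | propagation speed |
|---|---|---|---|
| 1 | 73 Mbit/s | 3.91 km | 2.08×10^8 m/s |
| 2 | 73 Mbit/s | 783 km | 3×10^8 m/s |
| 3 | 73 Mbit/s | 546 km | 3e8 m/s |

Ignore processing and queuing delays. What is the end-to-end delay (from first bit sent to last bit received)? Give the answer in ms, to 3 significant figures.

5.76 ms

L = 4000 × 8 = 32000 bits.
Transmission delay per hop = L/R = 32000/73000000 = 0.438356 ms; 3 hops → 1.31507 ms.
Propagation delays (d/s per hop): 0.0187981, 2.61, 1.82 ms; sum = 4.4488 ms.
End-to-end = 5.76 ms.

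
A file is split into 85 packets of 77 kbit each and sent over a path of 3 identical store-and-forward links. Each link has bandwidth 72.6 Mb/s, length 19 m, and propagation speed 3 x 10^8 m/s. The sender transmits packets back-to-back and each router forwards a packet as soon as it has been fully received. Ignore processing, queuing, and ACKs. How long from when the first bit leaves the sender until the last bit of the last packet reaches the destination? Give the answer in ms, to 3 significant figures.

Per-hop transmission t_tx = L/R = 77000/72600000 = 1.06061 ms.
Per-hop propagation t_prop = 19/300000000 = 6.33333e-05 ms.
Pipeline fill: first packet needs 3·t_tx to clear all hops; remaining 84 packets each add one t_tx.
Total = (3+85-1)·t_tx + 3·t_prop = 87·1.06061 + 3·6.33333e-05 = 92.3 ms.

92.3 ms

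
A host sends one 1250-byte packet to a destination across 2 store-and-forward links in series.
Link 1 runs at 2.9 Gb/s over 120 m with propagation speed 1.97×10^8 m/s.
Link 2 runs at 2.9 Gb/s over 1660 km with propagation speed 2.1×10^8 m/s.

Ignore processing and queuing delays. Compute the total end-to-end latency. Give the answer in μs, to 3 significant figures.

L = 1250 × 8 = 10000 bits.
Transmission delay per hop = L/R = 10000/2900000000 = 3.44828 μs; 2 hops → 6.89655 μs.
Propagation delays (d/s per hop): 0.609137, 7904.76 μs; sum = 7905.37 μs.
End-to-end = 7910 μs.

7910 μs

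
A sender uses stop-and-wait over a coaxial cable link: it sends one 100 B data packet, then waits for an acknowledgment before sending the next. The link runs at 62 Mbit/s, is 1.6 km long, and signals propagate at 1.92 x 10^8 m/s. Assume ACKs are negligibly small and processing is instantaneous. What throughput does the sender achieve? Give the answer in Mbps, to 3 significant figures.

t_tx = L/R = 800/62000000 = 1.29032e-05 s.
t_prop = 1600/192000000 = 8.33333e-06 s; RTT = 1.66667e-05 s.
Cycle = t_tx + RTT = 2.95699e-05 s.
Throughput = L / cycle = 800 / 2.95699e-05 = 27.1 Mbps.

27.1 Mbps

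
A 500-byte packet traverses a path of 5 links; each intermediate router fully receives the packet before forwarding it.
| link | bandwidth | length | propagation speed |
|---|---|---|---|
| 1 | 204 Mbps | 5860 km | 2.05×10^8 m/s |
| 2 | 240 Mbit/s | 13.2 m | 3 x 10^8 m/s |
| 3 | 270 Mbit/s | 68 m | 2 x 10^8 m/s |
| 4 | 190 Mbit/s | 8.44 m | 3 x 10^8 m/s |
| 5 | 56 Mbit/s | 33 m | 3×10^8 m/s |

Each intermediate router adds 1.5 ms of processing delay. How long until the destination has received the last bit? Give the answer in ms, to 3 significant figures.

L = 500 × 8 = 4000 bits.
Transmission delays (L/R per hop): 0.0196078, 0.0166667, 0.0148148, 0.0210526, 0.0714286 ms; sum = 0.143571 ms.
Propagation delays (d/s per hop): 28.5854, 4.4e-05, 0.00034, 2.81333e-05, 0.00011 ms; sum = 28.5859 ms.
Processing at 4 router(s): 4 × 1.5 ms = 6 ms.
End-to-end = 34.7 ms.

34.7 ms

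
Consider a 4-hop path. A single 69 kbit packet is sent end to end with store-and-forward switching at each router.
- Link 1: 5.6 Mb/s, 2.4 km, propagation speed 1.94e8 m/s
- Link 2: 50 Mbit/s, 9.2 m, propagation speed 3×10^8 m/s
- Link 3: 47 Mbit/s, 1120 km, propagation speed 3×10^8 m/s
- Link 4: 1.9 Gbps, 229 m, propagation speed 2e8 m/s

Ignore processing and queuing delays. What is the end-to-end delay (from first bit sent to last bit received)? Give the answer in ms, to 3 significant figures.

L = 69000 bits.
Transmission delays (L/R per hop): 12.3214, 1.38, 1.46809, 0.0363158 ms; sum = 15.2058 ms.
Propagation delays (d/s per hop): 0.0123711, 3.06667e-05, 3.73333, 0.001145 ms; sum = 3.74688 ms.
End-to-end = 19.0 ms.

19.0 ms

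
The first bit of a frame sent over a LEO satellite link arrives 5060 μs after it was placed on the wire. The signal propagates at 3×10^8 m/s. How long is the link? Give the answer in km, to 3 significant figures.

1520 km

d = s × t_prop = 300000000 × 0.00506 = 1520 km.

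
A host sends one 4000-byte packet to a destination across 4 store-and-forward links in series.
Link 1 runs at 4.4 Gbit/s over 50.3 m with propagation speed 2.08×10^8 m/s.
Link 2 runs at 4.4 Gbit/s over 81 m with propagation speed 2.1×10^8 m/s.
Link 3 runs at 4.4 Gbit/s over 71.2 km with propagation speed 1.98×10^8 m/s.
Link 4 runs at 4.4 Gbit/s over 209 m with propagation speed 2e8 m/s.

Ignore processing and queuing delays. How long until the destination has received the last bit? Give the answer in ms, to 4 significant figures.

L = 4000 × 8 = 32000 bits.
Transmission delay per hop = L/R = 32000/4400000000 = 0.00727273 ms; 4 hops → 0.0290909 ms.
Propagation delays (d/s per hop): 0.000241827, 0.000385714, 0.359596, 0.001045 ms; sum = 0.361269 ms.
End-to-end = 0.3904 ms.

0.3904 ms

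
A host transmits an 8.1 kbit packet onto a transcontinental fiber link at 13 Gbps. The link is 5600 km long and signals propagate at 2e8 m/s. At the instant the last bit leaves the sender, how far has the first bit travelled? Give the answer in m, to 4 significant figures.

t_tx = L/R = 8100/13000000000 = 6.23077e-07 s.
Distance = s × t_tx = 200000000 × 6.23077e-07 = 124.6 m.

124.6 m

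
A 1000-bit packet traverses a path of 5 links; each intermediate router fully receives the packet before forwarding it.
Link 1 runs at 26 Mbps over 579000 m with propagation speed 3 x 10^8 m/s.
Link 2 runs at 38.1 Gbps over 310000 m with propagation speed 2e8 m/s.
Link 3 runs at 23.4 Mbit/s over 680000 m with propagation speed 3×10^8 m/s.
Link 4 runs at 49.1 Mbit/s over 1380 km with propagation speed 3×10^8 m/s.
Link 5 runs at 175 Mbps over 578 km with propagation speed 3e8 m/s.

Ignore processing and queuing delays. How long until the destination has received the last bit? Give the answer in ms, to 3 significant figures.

12.4 ms

Transmission delays (L/R per hop): 0.0384615, 2.62467e-05, 0.042735, 0.0203666, 0.00571429 ms; sum = 0.107304 ms.
Propagation delays (d/s per hop): 1.93, 1.55, 2.26667, 4.6, 1.92667 ms; sum = 12.2733 ms.
End-to-end = 12.4 ms.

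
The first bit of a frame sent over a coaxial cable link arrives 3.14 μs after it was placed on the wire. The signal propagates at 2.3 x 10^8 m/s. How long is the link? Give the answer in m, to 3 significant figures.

722 m

d = s × t_prop = 2.3e+08 × 3.14e-06 = 722 m.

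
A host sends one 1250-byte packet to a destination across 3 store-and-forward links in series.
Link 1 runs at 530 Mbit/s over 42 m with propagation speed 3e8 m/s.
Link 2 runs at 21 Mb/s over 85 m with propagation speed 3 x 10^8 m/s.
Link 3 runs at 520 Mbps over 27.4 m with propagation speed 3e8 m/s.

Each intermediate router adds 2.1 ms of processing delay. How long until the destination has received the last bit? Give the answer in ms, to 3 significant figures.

L = 1250 × 8 = 10000 bits.
Transmission delays (L/R per hop): 0.0188679, 0.47619, 0.0192308 ms; sum = 0.514289 ms.
Propagation delays (d/s per hop): 0.00014, 0.000283333, 9.13333e-05 ms; sum = 0.000514667 ms.
Processing at 2 router(s): 2 × 2.1 ms = 4.2 ms.
End-to-end = 4.71 ms.

4.71 ms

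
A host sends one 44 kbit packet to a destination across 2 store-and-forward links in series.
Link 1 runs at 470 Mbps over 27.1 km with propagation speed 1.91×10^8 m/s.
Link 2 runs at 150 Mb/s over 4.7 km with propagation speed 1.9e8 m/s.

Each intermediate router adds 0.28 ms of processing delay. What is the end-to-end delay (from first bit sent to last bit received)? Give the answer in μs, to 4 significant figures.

L = 44000 bits.
Transmission delays (L/R per hop): 93.617, 293.333 μs; sum = 386.95 μs.
Propagation delays (d/s per hop): 141.885, 24.7368 μs; sum = 166.622 μs.
Processing at 1 router(s): 1 × 0.28 ms = 280 μs.
End-to-end = 833.6 μs.

833.6 μs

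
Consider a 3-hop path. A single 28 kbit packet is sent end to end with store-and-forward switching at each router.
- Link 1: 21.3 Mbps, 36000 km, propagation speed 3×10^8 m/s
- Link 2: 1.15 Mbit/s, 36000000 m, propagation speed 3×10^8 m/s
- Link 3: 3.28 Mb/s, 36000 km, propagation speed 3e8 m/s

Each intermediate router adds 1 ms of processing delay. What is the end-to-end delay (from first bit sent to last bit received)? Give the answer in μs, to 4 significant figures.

396200 μs

L = 28000 bits.
Transmission delays (L/R per hop): 1314.55, 24347.8, 8536.59 μs; sum = 34199 μs.
Propagation delays (d/s per hop): 120000, 120000, 120000 μs; sum = 360000 μs.
Processing at 2 router(s): 2 × 1 ms = 2000 μs.
End-to-end = 396200 μs.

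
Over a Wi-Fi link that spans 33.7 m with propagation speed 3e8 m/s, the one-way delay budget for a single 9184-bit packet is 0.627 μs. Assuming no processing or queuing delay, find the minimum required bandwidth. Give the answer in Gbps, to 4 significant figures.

Propagation delay = 33.7 / 300000000 = 0.112333 μs.
Transmission budget = 0.627 − 0.112333 = 0.514667 μs.
R ≥ L / t_tx = 9184 bits / 5.14667e-07 s = 17.84 Gbps.

17.84 Gbps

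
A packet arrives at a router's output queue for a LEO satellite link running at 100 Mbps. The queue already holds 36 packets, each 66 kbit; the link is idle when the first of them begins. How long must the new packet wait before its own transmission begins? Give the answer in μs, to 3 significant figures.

Each queued packet: L/R = 66000/100000000 = 660 μs.
36 queued → 23760 μs.
Queuing delay = 23800 μs.

23800 μs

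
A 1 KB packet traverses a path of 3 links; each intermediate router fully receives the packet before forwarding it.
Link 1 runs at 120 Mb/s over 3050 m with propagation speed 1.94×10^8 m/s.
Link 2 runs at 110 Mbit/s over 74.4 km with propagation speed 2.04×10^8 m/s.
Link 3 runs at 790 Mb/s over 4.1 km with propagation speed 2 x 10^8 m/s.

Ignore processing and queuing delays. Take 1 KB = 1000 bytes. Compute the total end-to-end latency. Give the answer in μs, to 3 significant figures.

L = 8000 bits.
Transmission delays (L/R per hop): 66.6667, 72.7273, 10.1266 μs; sum = 149.521 μs.
Propagation delays (d/s per hop): 15.7216, 364.706, 20.5 μs; sum = 400.928 μs.
End-to-end = 550 μs.

550 μs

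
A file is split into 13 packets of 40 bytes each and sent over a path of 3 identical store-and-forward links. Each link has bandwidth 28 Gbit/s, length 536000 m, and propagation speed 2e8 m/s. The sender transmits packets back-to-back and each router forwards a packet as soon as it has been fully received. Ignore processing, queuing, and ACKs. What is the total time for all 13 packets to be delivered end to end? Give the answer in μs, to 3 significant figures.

8040 μs

Per-hop transmission t_tx = L/R = 320/28000000000 = 0.0114286 μs.
Per-hop propagation t_prop = 536000/200000000 = 2680 μs.
Pipeline fill: first packet needs 3·t_tx to clear all hops; remaining 12 packets each add one t_tx.
Total = (3+13-1)·t_tx + 3·t_prop = 15·0.0114286 + 3·2680 = 8040 μs.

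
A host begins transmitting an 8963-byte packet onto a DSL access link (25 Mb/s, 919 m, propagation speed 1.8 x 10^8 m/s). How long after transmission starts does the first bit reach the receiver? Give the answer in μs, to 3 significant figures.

5.11 μs

First bit experiences only propagation delay: d/s = 919/180000000 = 5.11 μs.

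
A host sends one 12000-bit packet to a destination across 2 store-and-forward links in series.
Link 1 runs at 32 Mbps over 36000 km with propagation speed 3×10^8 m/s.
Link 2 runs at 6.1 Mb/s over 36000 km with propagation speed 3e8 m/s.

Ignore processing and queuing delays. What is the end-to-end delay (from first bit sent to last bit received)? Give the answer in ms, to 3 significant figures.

242 ms

Transmission delays (L/R per hop): 0.375, 1.96721 ms; sum = 2.34221 ms.
Propagation delays (d/s per hop): 120, 120 ms; sum = 240 ms.
End-to-end = 242 ms.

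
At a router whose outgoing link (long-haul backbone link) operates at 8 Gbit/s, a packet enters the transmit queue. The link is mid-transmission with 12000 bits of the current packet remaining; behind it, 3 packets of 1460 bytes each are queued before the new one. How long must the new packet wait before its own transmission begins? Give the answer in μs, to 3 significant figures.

Each queued packet: L/R = 11680/8000000000 = 1.46 μs.
3 queued → 4.38 μs.
Plus remaining 12000 bits of current packet: 1.5 μs.
Queuing delay = 5.88 μs.

5.88 μs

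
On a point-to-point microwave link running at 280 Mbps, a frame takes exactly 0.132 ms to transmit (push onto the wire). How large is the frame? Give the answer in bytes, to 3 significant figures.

L = R × t_tx = 280000000 b/s × 0.000132 s = 36960 bits.
In bytes: 36960 / 8 = 4620 bytes.

4620 bytes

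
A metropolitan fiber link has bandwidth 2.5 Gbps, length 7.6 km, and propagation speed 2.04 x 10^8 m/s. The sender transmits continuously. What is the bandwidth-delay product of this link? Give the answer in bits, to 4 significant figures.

Propagation delay = 7600 / 204000000 = 3.72549e-05 s.
BDP = R × t_prop = 2500000000 × 3.72549e-05 = 93137.3 bits.

93140 bits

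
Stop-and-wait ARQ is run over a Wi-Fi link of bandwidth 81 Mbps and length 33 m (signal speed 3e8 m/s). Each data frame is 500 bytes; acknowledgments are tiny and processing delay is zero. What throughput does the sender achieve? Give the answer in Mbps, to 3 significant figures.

t_tx = L/R = 4000/81000000 = 4.93827e-05 s.
t_prop = 33/300000000 = 1.1e-07 s; RTT = 2.2e-07 s.
Cycle = t_tx + RTT = 4.96027e-05 s.
Throughput = L / cycle = 4000 / 4.96027e-05 = 80.6 Mbps.

80.6 Mbps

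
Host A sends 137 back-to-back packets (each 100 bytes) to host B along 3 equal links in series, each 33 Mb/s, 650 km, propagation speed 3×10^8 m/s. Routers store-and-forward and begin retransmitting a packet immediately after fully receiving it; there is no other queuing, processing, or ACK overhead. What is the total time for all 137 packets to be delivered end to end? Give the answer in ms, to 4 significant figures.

Per-hop transmission t_tx = L/R = 800/33000000 = 0.0242424 ms.
Per-hop propagation t_prop = 650000/300000000 = 2.16667 ms.
Pipeline fill: first packet needs 3·t_tx to clear all hops; remaining 136 packets each add one t_tx.
Total = (3+137-1)·t_tx + 3·t_prop = 139·0.0242424 + 3·2.16667 = 9.870 ms.

9.870 ms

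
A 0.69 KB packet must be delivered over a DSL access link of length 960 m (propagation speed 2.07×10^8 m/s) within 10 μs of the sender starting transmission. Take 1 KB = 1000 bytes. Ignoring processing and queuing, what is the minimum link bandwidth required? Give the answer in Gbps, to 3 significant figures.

L = 5520 bits.
Propagation delay = 960 / 2.07e+08 = 4.63768 μs.
Transmission budget = 10 − 4.63768 = 5.36232 μs.
R ≥ L / t_tx = 5520 bits / 5.36232e-06 s = 1.03 Gbps.

1.03 Gbps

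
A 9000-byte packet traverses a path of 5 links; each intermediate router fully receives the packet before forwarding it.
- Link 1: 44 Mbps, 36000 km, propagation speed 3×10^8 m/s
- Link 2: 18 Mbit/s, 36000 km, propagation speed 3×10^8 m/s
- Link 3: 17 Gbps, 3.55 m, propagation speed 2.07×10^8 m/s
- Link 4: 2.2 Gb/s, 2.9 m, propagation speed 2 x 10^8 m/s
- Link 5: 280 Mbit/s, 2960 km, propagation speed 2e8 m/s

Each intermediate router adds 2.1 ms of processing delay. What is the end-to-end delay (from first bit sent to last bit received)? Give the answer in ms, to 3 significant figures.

269 ms

L = 9000 × 8 = 72000 bits.
Transmission delays (L/R per hop): 1.63636, 4, 0.00423529, 0.0327273, 0.257143 ms; sum = 5.93047 ms.
Propagation delays (d/s per hop): 120, 120, 1.71498e-05, 1.45e-05, 14.8 ms; sum = 254.8 ms.
Processing at 4 router(s): 4 × 2.1 ms = 8.4 ms.
End-to-end = 269 ms.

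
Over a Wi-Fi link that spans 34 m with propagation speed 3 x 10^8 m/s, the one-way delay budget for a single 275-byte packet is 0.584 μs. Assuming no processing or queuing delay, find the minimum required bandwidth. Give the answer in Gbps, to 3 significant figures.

L = 2200 bits.
Propagation delay = 34 / 300000000 = 0.113333 μs.
Transmission budget = 0.584 − 0.113333 = 0.470667 μs.
R ≥ L / t_tx = 2200 bits / 4.70667e-07 s = 4.67 Gbps.

4.67 Gbps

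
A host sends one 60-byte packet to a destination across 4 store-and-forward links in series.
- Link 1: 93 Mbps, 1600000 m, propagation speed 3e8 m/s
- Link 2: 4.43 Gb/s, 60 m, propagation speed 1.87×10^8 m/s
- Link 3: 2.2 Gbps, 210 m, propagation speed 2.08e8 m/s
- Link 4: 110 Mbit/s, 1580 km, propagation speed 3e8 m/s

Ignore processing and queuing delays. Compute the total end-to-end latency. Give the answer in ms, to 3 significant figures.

10.6 ms

L = 60 × 8 = 480 bits.
Transmission delays (L/R per hop): 0.00516129, 0.000108352, 0.000218182, 0.00436364 ms; sum = 0.00985146 ms.
Propagation delays (d/s per hop): 5.33333, 0.000320856, 0.00100962, 5.26667 ms; sum = 10.6013 ms.
End-to-end = 10.6 ms.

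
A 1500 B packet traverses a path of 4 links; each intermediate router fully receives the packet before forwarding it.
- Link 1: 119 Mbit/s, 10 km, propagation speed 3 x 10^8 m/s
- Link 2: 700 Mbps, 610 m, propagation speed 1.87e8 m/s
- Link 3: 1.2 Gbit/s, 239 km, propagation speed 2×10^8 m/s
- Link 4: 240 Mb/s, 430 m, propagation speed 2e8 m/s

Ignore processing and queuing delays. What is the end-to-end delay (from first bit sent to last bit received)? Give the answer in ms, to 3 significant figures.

1.41 ms

L = 1500 × 8 = 12000 bits.
Transmission delays (L/R per hop): 0.10084, 0.0171429, 0.01, 0.05 ms; sum = 0.177983 ms.
Propagation delays (d/s per hop): 0.0333333, 0.00326203, 1.195, 0.00215 ms; sum = 1.23375 ms.
End-to-end = 1.41 ms.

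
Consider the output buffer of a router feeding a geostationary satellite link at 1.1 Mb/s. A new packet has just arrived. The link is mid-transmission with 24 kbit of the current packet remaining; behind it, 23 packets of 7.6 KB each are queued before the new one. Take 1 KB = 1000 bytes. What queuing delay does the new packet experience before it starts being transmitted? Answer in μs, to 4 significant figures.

1293000 μs

Each queued packet: L/R = 60800/1100000 = 55272.7 μs.
23 queued → 1271270 μs.
Plus remaining 24000 bits of current packet: 21818.2 μs.
Queuing delay = 1293000 μs.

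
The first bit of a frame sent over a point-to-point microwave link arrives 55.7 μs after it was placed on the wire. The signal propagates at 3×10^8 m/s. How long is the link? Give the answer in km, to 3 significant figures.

16.7 km

d = s × t_prop = 300000000 × 5.57e-05 = 16.7 km.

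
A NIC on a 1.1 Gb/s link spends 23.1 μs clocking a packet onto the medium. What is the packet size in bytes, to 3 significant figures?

L = R × t_tx = 1100000000 b/s × 2.31e-05 s = 25410 bits.
In bytes: 25410 / 8 = 3180 bytes.

3180 bytes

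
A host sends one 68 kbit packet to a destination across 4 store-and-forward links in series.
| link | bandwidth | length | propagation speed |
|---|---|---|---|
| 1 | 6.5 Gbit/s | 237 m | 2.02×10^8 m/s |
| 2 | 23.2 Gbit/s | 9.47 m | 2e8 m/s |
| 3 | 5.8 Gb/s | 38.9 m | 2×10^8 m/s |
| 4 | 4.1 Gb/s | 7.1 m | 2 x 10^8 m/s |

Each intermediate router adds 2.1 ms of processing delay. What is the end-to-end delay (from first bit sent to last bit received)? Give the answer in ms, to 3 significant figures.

6.34 ms

L = 68000 bits.
Transmission delays (L/R per hop): 0.0104615, 0.00293103, 0.0117241, 0.0165854 ms; sum = 0.0417021 ms.
Propagation delays (d/s per hop): 0.00117327, 4.735e-05, 0.0001945, 3.55e-05 ms; sum = 0.00145062 ms.
Processing at 3 router(s): 3 × 2.1 ms = 6.3 ms.
End-to-end = 6.34 ms.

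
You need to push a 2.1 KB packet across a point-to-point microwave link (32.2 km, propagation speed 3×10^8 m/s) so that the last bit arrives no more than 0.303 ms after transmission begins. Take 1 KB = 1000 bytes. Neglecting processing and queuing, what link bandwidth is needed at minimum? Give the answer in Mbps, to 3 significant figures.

L = 16800 bits.
Propagation delay = 32200 / 300000000 = 0.107333 ms.
Transmission budget = 0.303 − 0.107333 = 0.195667 ms.
R ≥ L / t_tx = 16800 bits / 0.000195667 s = 85.9 Mbps.

85.9 Mbps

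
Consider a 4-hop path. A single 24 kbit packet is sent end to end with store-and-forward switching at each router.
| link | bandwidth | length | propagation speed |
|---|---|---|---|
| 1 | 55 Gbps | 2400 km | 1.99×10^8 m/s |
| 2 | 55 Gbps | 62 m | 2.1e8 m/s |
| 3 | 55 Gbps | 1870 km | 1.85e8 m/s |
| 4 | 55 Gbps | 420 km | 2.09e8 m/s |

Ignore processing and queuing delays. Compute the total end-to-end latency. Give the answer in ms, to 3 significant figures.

24.2 ms

L = 24000 bits.
Transmission delay per hop = L/R = 24000/55000000000 = 0.000436364 ms; 4 hops → 0.00174545 ms.
Propagation delays (d/s per hop): 12.0603, 0.000295238, 10.1081, 2.00957 ms; sum = 24.1783 ms.
End-to-end = 24.2 ms.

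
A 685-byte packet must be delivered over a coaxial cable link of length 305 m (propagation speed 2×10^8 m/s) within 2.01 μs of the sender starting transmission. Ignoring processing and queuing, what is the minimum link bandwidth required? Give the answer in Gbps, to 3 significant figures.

11.3 Gbps

L = 5480 bits.
Propagation delay = 305 / 200000000 = 1.525 μs.
Transmission budget = 2.01 − 1.525 = 0.485 μs.
R ≥ L / t_tx = 5480 bits / 4.85e-07 s = 11.3 Gbps.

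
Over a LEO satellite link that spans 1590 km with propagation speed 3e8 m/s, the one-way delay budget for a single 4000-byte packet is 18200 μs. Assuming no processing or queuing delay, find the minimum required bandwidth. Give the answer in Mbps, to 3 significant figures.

L = 32000 bits.
Propagation delay = 1590000 / 300000000 = 5300 μs.
Transmission budget = 18200 − 5300 = 12900 μs.
R ≥ L / t_tx = 32000 bits / 0.0129 s = 2.48 Mbps.

2.48 Mbps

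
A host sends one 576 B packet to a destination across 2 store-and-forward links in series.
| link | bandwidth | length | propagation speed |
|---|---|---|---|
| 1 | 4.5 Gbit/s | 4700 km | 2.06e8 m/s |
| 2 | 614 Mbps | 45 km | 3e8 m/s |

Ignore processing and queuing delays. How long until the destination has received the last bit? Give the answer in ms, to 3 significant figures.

L = 576 × 8 = 4608 bits.
Transmission delays (L/R per hop): 0.001024, 0.00750489 ms; sum = 0.00852889 ms.
Propagation delays (d/s per hop): 22.8155, 0.15 ms; sum = 22.9655 ms.
End-to-end = 23.0 ms.

23.0 ms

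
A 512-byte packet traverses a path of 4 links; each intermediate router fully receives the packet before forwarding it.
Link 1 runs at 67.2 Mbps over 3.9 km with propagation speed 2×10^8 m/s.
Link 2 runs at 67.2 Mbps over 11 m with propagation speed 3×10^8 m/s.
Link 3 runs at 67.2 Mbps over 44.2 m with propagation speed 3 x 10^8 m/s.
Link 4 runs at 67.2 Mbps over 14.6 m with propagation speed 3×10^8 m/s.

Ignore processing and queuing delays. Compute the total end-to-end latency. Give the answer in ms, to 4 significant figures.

L = 512 × 8 = 4096 bits.
Transmission delay per hop = L/R = 4096/67200000 = 0.0609524 ms; 4 hops → 0.24381 ms.
Propagation delays (d/s per hop): 0.0195, 3.66667e-05, 0.000147333, 4.86667e-05 ms; sum = 0.0197327 ms.
End-to-end = 0.2635 ms.

0.2635 ms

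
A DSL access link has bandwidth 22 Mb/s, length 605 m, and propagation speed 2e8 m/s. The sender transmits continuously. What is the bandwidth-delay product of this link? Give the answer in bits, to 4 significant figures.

66.55 bits

Propagation delay = 605 / 200000000 = 3.025e-06 s.
BDP = R × t_prop = 22000000 × 3.025e-06 = 66.55 bits.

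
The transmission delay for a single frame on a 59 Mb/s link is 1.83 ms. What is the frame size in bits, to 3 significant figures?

L = R × t_tx = 59000000 b/s × 0.00183 s = 107970 bits.

108000 bits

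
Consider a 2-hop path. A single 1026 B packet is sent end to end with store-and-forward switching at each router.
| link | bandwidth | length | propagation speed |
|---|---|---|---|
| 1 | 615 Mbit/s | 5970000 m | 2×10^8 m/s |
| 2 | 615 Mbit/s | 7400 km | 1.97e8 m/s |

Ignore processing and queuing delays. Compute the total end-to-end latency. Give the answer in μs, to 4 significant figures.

L = 1026 × 8 = 8208 bits.
Transmission delay per hop = L/R = 8208/615000000 = 13.3463 μs; 2 hops → 26.6927 μs.
Propagation delays (d/s per hop): 29850, 37563.5 μs; sum = 67413.5 μs.
End-to-end = 67440 μs.

67440 μs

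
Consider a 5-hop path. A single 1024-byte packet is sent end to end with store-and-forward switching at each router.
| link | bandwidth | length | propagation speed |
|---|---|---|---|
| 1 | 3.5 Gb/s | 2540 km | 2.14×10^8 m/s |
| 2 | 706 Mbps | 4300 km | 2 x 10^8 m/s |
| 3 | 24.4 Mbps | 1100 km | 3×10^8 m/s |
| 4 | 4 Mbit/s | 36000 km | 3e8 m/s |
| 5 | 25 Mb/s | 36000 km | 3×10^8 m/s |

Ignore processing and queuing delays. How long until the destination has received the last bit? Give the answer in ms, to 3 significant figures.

L = 1024 × 8 = 8192 bits.
Transmission delays (L/R per hop): 0.00234057, 0.0116034, 0.335738, 2.048, 0.32768 ms; sum = 2.72536 ms.
Propagation delays (d/s per hop): 11.8692, 21.5, 3.66667, 120, 120 ms; sum = 277.036 ms.
End-to-end = 280 ms.

280 ms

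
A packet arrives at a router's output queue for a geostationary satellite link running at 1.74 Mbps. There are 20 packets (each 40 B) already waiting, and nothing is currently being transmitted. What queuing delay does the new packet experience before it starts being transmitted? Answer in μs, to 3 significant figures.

Each queued packet: L/R = 320/1740000 = 183.908 μs.
20 queued → 3678.16 μs.
Queuing delay = 3680 μs.

3680 μs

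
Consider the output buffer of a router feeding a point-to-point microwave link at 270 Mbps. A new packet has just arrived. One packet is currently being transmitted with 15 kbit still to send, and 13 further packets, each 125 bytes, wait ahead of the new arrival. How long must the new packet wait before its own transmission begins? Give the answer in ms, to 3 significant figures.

Each queued packet: L/R = 1000/270000000 = 0.0037037 ms.
13 queued → 0.0481481 ms.
Plus remaining 15000 bits of current packet: 0.0555556 ms.
Queuing delay = 0.104 ms.

0.104 ms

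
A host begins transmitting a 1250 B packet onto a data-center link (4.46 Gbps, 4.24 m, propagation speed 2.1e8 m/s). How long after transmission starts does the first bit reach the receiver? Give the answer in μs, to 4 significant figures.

0.02019 μs

First bit experiences only propagation delay: d/s = 4.24/210000000 = 0.02019 μs.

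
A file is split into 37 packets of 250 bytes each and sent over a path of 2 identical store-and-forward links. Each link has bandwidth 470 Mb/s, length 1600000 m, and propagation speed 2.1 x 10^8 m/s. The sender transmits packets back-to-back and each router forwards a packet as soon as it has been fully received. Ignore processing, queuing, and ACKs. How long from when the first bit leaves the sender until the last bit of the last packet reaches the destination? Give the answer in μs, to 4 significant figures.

15400 μs

Per-hop transmission t_tx = L/R = 2000/470000000 = 4.25532 μs.
Per-hop propagation t_prop = 1600000/210000000 = 7619.05 μs.
Pipeline fill: first packet needs 2·t_tx to clear all hops; remaining 36 packets each add one t_tx.
Total = (2+37-1)·t_tx + 2·t_prop = 38·4.25532 + 2·7619.05 = 15400 μs.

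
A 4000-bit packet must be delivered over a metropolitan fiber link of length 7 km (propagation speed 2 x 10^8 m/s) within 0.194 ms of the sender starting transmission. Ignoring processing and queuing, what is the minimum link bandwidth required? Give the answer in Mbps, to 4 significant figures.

25.16 Mbps

Propagation delay = 7000 / 200000000 = 0.035 ms.
Transmission budget = 0.194 − 0.035 = 0.159 ms.
R ≥ L / t_tx = 4000 bits / 0.000159 s = 25.16 Mbps.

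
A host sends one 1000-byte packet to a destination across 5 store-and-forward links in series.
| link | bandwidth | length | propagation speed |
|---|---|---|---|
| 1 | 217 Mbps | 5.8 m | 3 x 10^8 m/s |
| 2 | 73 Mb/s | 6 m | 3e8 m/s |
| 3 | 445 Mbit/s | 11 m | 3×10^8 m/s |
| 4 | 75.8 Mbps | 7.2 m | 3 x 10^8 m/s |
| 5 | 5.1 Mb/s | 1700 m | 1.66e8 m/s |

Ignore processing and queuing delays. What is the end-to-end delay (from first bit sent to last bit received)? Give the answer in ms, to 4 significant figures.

1.849 ms

L = 1000 × 8 = 8000 bits.
Transmission delays (L/R per hop): 0.0368664, 0.109589, 0.0179775, 0.105541, 1.56863 ms; sum = 1.8386 ms.
Propagation delays (d/s per hop): 1.93333e-05, 2e-05, 3.66667e-05, 2.4e-05, 0.010241 ms; sum = 0.010341 ms.
End-to-end = 1.849 ms.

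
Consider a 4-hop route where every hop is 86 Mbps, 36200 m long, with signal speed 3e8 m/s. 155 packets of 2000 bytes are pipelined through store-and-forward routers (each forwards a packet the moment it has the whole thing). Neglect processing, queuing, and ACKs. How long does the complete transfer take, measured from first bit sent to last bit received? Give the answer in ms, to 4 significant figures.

29.88 ms

Per-hop transmission t_tx = L/R = 16000/86000000 = 0.186047 ms.
Per-hop propagation t_prop = 36200/300000000 = 0.120667 ms.
Pipeline fill: first packet needs 4·t_tx to clear all hops; remaining 154 packets each add one t_tx.
Total = (4+155-1)·t_tx + 4·t_prop = 158·0.186047 + 4·0.120667 = 29.88 ms.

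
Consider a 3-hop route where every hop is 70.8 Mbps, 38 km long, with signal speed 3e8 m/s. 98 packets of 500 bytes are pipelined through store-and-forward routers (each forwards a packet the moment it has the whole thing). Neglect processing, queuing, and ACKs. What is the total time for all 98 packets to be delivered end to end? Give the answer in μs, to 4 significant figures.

6030 μs

Per-hop transmission t_tx = L/R = 4000/70800000 = 56.4972 μs.
Per-hop propagation t_prop = 38000/300000000 = 126.667 μs.
Pipeline fill: first packet needs 3·t_tx to clear all hops; remaining 97 packets each add one t_tx.
Total = (3+98-1)·t_tx + 3·t_prop = 100·56.4972 + 3·126.667 = 6030 μs.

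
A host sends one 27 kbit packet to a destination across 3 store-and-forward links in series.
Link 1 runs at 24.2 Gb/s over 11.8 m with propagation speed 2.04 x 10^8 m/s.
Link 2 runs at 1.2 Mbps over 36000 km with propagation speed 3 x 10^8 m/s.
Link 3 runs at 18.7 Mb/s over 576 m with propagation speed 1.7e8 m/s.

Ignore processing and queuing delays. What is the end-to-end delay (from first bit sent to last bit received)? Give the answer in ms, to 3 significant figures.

144 ms

L = 27000 bits.
Transmission delays (L/R per hop): 0.0011157, 22.5, 1.44385 ms; sum = 23.945 ms.
Propagation delays (d/s per hop): 5.78431e-05, 120, 0.00338824 ms; sum = 120.003 ms.
End-to-end = 144 ms.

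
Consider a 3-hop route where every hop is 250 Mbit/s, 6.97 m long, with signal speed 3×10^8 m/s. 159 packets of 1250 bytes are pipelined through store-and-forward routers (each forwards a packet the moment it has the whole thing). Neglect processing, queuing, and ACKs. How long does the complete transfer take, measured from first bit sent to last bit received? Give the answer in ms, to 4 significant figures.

6.440 ms

Per-hop transmission t_tx = L/R = 10000/250000000 = 0.04 ms.
Per-hop propagation t_prop = 6.97/300000000 = 2.32333e-05 ms.
Pipeline fill: first packet needs 3·t_tx to clear all hops; remaining 158 packets each add one t_tx.
Total = (3+159-1)·t_tx + 3·t_prop = 161·0.04 + 3·2.32333e-05 = 6.440 ms.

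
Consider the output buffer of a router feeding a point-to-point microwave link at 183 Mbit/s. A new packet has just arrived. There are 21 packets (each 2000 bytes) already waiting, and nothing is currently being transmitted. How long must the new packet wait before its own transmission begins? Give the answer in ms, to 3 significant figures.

Each queued packet: L/R = 16000/183000000 = 0.0874317 ms.
21 queued → 1.83607 ms.
Queuing delay = 1.84 ms.

1.84 ms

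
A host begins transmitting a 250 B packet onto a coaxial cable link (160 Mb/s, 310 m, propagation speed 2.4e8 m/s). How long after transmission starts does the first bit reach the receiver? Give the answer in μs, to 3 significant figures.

1.29 μs

First bit experiences only propagation delay: d/s = 310/240000000 = 1.29 μs.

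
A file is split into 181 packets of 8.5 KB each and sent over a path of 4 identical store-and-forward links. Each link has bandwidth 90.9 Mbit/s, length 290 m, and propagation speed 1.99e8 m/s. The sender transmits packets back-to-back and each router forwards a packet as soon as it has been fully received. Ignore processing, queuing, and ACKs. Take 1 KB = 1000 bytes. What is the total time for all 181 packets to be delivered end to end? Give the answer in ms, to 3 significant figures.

138 ms

Per-hop transmission t_tx = L/R = 68000/90900000 = 0.748075 ms.
Per-hop propagation t_prop = 290/199000000 = 0.00145729 ms.
Pipeline fill: first packet needs 4·t_tx to clear all hops; remaining 180 packets each add one t_tx.
Total = (4+181-1)·t_tx + 4·t_prop = 184·0.748075 + 4·0.00145729 = 138 ms.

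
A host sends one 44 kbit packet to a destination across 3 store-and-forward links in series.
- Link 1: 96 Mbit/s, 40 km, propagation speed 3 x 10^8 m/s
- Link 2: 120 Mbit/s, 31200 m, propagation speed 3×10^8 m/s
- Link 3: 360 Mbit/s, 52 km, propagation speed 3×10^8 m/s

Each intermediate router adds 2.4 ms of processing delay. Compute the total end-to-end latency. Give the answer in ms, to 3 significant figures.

L = 44000 bits.
Transmission delays (L/R per hop): 0.458333, 0.366667, 0.122222 ms; sum = 0.947222 ms.
Propagation delays (d/s per hop): 0.133333, 0.104, 0.173333 ms; sum = 0.410667 ms.
Processing at 2 router(s): 2 × 2.4 ms = 4.8 ms.
End-to-end = 6.16 ms.

6.16 ms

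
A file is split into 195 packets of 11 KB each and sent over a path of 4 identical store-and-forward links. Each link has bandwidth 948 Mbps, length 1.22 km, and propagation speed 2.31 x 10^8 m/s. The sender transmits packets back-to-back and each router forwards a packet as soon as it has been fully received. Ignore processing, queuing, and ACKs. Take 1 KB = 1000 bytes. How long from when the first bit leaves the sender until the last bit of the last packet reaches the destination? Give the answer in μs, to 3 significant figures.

Per-hop transmission t_tx = L/R = 88000/948000000 = 92.827 μs.
Per-hop propagation t_prop = 1220/231000000 = 5.28139 μs.
Pipeline fill: first packet needs 4·t_tx to clear all hops; remaining 194 packets each add one t_tx.
Total = (4+195-1)·t_tx + 4·t_prop = 198·92.827 + 4·5.28139 = 18400 μs.

18400 μs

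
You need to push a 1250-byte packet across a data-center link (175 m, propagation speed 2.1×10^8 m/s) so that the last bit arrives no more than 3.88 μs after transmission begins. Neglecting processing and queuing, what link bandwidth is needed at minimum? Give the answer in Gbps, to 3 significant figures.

3.28 Gbps

L = 10000 bits.
Propagation delay = 175 / 210000000 = 0.833333 μs.
Transmission budget = 3.88 − 0.833333 = 3.04667 μs.
R ≥ L / t_tx = 10000 bits / 3.04667e-06 s = 3.28 Gbps.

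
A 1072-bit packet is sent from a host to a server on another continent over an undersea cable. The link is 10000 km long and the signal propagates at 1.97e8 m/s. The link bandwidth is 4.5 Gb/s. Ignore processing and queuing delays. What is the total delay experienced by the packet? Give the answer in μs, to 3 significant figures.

50800 μs

Transmission delay = L/R = 1072 / 4500000000 = 0.238222 μs.
Propagation delay = d/s = 10000000 m / 197000000 m/s = 50761.4 μs.
Total = 50800 μs.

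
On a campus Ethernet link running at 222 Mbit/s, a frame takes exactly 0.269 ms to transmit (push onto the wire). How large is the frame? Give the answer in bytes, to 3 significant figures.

L = R × t_tx = 222000000 b/s × 0.000269 s = 59718 bits.
In bytes: 59718 / 8 = 7460 bytes.

7460 bytes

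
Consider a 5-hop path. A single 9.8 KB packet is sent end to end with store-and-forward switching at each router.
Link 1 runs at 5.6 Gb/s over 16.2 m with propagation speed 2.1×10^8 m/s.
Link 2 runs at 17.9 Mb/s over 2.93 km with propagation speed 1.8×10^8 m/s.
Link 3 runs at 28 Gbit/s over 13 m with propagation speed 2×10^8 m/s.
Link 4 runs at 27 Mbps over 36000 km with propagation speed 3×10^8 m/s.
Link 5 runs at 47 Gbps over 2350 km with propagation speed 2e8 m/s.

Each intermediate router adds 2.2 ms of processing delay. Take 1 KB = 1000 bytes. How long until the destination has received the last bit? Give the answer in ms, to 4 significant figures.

147.9 ms

L = 78400 bits.
Transmission delays (L/R per hop): 0.014, 4.37989, 0.0028, 2.9037, 0.00166809 ms; sum = 7.30206 ms.
Propagation delays (d/s per hop): 7.71429e-05, 0.0162778, 6.5e-05, 120, 11.75 ms; sum = 131.766 ms.
Processing at 4 router(s): 4 × 2.2 ms = 8.8 ms.
End-to-end = 147.9 ms.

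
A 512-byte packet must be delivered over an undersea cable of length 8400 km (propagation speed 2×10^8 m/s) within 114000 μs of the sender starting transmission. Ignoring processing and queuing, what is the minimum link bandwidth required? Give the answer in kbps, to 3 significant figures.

L = 4096 bits.
Propagation delay = 8400000 / 200000000 = 42000 μs.
Transmission budget = 114000 − 42000 = 72000 μs.
R ≥ L / t_tx = 4096 bits / 0.072 s = 56.9 kbps.

56.9 kbps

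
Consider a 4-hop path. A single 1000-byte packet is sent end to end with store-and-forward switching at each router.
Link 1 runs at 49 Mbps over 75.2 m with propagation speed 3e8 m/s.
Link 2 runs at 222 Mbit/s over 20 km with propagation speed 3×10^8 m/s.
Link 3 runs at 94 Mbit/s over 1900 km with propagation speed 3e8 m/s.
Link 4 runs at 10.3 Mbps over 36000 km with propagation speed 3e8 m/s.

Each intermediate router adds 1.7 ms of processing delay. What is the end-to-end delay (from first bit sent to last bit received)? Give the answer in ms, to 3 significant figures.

133 ms

L = 1000 × 8 = 8000 bits.
Transmission delays (L/R per hop): 0.163265, 0.036036, 0.0851064, 0.776699 ms; sum = 1.06111 ms.
Propagation delays (d/s per hop): 0.000250667, 0.0666667, 6.33333, 120 ms; sum = 126.4 ms.
Processing at 3 router(s): 3 × 1.7 ms = 5.1 ms.
End-to-end = 133 ms.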